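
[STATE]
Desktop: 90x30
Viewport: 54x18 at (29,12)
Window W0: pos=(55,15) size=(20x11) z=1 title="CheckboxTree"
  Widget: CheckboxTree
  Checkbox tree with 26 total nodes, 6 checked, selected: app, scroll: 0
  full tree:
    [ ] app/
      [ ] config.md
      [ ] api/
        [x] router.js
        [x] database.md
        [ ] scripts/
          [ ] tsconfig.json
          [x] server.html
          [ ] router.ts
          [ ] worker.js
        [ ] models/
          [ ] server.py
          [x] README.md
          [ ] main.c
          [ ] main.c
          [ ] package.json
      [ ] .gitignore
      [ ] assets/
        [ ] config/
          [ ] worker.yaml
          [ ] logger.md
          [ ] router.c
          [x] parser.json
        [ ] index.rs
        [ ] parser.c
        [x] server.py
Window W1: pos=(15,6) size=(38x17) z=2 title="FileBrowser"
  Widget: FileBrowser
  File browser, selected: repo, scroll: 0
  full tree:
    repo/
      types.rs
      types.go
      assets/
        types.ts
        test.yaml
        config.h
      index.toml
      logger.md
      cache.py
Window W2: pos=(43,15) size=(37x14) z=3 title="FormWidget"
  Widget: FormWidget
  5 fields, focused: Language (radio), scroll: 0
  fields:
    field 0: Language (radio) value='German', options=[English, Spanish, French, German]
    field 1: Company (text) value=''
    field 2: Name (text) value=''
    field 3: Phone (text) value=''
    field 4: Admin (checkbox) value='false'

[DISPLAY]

s/                     ┃                              
l                      ┃                              
                       ┃                              
              ┏━━━━━━━━━━━━━━━━━━━━━━━━━━━━━━━━━━━┓   
              ┃ FormWidget                        ┃   
              ┠───────────────────────────────────┨   
              ┃> Language:   ( ) English  ( ) Span┃   
              ┃  Company:    [                   ]┃   
              ┃  Name:       [                   ]┃   
              ┃  Phone:      [                   ]┃   
━━━━━━━━━━━━━━┃  Admin:      [ ]                  ┃   
              ┃                                   ┃   
              ┃                                   ┃   
              ┃                                   ┃   
              ┃                                   ┃   
              ┃                                   ┃   
              ┗━━━━━━━━━━━━━━━━━━━━━━━━━━━━━━━━━━━┛   
                                                      


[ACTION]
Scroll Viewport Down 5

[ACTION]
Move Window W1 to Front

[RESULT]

s/                     ┃                              
l                      ┃                              
                       ┃                              
                       ┃━━━━━━━━━━━━━━━━━━━━━━━━━━┓   
                       ┃et                        ┃   
                       ┃──────────────────────────┨   
                       ┃e:   ( ) English  ( ) Span┃   
                       ┃:    [                   ]┃   
                       ┃     [                   ]┃   
                       ┃     [                   ]┃   
━━━━━━━━━━━━━━━━━━━━━━━┛     [ ]                  ┃   
              ┃                                   ┃   
              ┃                                   ┃   
              ┃                                   ┃   
              ┃                                   ┃   
              ┃                                   ┃   
              ┗━━━━━━━━━━━━━━━━━━━━━━━━━━━━━━━━━━━┛   
                                                      


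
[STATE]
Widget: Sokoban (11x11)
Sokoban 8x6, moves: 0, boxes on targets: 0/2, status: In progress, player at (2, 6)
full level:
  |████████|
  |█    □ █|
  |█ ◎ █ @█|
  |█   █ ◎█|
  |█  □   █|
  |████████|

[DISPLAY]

████████   
█    □ █   
█ ◎ █ @█   
█   █ ◎█   
█  □   █   
████████   
Moves: 0  0
           
           
           
           


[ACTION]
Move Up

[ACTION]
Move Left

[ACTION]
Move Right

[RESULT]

████████   
█   □ @█   
█ ◎ █  █   
█   █ ◎█   
█  □   █   
████████   
Moves: 3  0
           
           
           
           


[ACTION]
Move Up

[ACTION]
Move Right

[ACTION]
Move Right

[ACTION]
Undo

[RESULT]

████████   
█   □@ █   
█ ◎ █  █   
█   █ ◎█   
█  □   █   
████████   
Moves: 2  0
           
           
           
           


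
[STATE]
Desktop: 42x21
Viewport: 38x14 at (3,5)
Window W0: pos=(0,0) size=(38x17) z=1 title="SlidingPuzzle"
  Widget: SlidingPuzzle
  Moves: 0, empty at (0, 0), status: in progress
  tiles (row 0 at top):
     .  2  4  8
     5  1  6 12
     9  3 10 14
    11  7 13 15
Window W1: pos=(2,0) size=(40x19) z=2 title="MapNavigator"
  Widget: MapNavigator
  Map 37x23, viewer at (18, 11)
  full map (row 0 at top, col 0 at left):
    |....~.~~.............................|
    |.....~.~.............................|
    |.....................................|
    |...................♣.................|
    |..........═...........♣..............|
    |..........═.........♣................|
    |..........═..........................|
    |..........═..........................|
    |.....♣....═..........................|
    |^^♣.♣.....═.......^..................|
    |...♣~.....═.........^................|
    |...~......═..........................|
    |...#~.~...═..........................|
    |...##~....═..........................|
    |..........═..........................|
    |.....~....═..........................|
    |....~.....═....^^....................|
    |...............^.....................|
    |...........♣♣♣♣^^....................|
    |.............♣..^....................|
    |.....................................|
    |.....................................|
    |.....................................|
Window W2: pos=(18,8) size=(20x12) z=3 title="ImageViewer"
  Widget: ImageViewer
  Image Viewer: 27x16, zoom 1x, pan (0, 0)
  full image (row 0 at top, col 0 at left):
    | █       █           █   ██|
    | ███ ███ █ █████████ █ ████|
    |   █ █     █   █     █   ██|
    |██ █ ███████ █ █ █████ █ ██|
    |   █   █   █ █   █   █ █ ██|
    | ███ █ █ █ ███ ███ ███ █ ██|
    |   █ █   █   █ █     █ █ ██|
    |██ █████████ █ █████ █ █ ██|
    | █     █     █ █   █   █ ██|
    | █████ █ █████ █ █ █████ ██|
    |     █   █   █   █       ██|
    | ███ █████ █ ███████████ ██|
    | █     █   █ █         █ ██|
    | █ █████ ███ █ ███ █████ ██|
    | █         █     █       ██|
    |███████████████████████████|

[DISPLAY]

 ..........═..........................
 ..........═..........................
 .....♣....═..........................
 ^^♣.♣.....═...┏━━━━━━━━━━━━━━━━━━┓...
 ...♣~.....═...┃ ImageViewer      ┃...
 ...~......═...┠──────────────────┨...
 ...#~.~...═...┃ █       █        ┃...
 ...##~....═...┃ ███ ███ █ ███████┃...
 ..........═...┃   █ █     █   █  ┃...
 .....~....═...┃██ █ ███████ █ █ █┃...
 ....~.....═...┃   █   █   █ █   █┃...
 ..............┃ ███ █ █ █ ███ ███┃...
 ...........♣♣♣┃   █ █   █   █ █  ┃...
━━━━━━━━━━━━━━━┃██ █████████ █ ███┃━━━


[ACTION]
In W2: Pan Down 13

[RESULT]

 ..........═..........................
 ..........═..........................
 .....♣....═..........................
 ^^♣.♣.....═...┏━━━━━━━━━━━━━━━━━━┓...
 ...♣~.....═...┃ ImageViewer      ┃...
 ...~......═...┠──────────────────┨...
 ...#~.~...═...┃ █ █████ ███ █ ███┃...
 ...##~....═...┃ █         █     █┃...
 ..........═...┃██████████████████┃...
 .....~....═...┃                  ┃...
 ....~.....═...┃                  ┃...
 ..............┃                  ┃...
 ...........♣♣♣┃                  ┃...
━━━━━━━━━━━━━━━┃                  ┃━━━


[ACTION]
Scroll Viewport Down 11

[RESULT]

 .....♣....═..........................
 ^^♣.♣.....═...┏━━━━━━━━━━━━━━━━━━┓...
 ...♣~.....═...┃ ImageViewer      ┃...
 ...~......═...┠──────────────────┨...
 ...#~.~...═...┃ █ █████ ███ █ ███┃...
 ...##~....═...┃ █         █     █┃...
 ..........═...┃██████████████████┃...
 .....~....═...┃                  ┃...
 ....~.....═...┃                  ┃...
 ..............┃                  ┃...
 ...........♣♣♣┃                  ┃...
━━━━━━━━━━━━━━━┃                  ┃━━━
               ┗━━━━━━━━━━━━━━━━━━┛   
                                      


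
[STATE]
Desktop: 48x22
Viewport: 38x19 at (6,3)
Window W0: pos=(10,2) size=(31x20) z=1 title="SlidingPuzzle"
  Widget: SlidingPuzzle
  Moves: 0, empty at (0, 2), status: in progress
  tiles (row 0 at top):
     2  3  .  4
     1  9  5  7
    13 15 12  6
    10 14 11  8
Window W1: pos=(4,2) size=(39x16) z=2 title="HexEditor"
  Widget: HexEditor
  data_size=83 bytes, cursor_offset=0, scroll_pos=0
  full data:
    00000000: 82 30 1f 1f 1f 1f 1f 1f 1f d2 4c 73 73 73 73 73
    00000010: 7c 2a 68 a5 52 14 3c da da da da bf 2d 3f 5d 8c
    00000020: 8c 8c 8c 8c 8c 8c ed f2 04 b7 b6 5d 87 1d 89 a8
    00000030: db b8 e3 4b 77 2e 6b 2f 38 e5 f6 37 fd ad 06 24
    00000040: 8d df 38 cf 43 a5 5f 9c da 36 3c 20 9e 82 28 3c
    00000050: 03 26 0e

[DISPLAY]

HexEditor                           ┃ 
────────────────────────────────────┨ 
0000000  82 30 1f 1f 1f 1f 1f 1f  1f┃ 
0000010  7c 2a 68 a5 52 14 3c da  da┃ 
0000020  8c 8c 8c 8c 8c 8c ed f2  04┃ 
0000030  db b8 e3 4b 77 2e 6b 2f  38┃ 
0000040  8d df 38 cf 43 a5 5f 9c  da┃ 
0000050  03 26 0e                   ┃ 
                                    ┃ 
                                    ┃ 
                                    ┃ 
                                    ┃ 
                                    ┃ 
                                    ┃ 
━━━━━━━━━━━━━━━━━━━━━━━━━━━━━━━━━━━━┛ 
    ┃                             ┃   
    ┃                             ┃   
    ┃                             ┃   
    ┗━━━━━━━━━━━━━━━━━━━━━━━━━━━━━┛   


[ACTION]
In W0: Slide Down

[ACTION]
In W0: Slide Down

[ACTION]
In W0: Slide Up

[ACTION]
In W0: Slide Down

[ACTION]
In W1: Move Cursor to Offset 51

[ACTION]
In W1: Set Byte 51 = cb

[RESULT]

HexEditor                           ┃ 
────────────────────────────────────┨ 
0000000  82 30 1f 1f 1f 1f 1f 1f  1f┃ 
0000010  7c 2a 68 a5 52 14 3c da  da┃ 
0000020  8c 8c 8c 8c 8c 8c ed f2  04┃ 
0000030  db b8 e3 CB 77 2e 6b 2f  38┃ 
0000040  8d df 38 cf 43 a5 5f 9c  da┃ 
0000050  03 26 0e                   ┃ 
                                    ┃ 
                                    ┃ 
                                    ┃ 
                                    ┃ 
                                    ┃ 
                                    ┃ 
━━━━━━━━━━━━━━━━━━━━━━━━━━━━━━━━━━━━┛ 
    ┃                             ┃   
    ┃                             ┃   
    ┃                             ┃   
    ┗━━━━━━━━━━━━━━━━━━━━━━━━━━━━━┛   


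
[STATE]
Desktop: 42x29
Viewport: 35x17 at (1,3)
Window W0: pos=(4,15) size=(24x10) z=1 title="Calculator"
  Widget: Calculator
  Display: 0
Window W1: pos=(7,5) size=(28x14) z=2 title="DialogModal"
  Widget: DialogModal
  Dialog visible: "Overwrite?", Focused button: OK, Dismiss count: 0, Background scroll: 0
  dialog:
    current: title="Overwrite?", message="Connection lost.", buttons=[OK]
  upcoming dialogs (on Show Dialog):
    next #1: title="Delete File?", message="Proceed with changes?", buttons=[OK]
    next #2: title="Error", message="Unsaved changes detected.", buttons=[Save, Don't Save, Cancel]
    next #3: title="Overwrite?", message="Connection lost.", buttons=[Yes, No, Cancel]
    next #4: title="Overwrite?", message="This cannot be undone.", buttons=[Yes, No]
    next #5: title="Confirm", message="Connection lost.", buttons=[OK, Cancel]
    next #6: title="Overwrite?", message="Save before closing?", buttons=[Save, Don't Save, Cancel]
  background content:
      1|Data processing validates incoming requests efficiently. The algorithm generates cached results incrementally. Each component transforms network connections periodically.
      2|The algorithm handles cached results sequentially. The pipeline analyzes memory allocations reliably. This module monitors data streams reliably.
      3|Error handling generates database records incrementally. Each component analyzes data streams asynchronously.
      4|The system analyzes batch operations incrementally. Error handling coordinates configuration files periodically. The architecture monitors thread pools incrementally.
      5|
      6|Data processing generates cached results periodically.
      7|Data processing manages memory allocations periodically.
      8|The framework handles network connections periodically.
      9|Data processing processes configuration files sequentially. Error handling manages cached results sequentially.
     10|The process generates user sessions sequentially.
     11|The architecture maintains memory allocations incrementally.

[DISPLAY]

                                   
                                   
      ┏━━━━━━━━━━━━━━━━━━━━━━━━━━┓ 
      ┃ DialogModal              ┃ 
      ┠──────────────────────────┨ 
      ┃Data processing validates ┃ 
      ┃The algorithm handles cach┃ 
      ┃Err┌──────────────────┐s d┃ 
      ┃The│    Overwrite?    │ch ┃ 
      ┃   │ Connection lost. │   ┃ 
      ┃Dat│       [OK]       │es ┃ 
      ┃Dat└──────────────────┘ me┃ 
   ┏━━┃The framework handles netw┃ 
   ┃ C┃Data processing processes ┃ 
   ┠──┃The process generates user┃ 
   ┃  ┗━━━━━━━━━━━━━━━━━━━━━━━━━━┛ 
   ┃┌───┬───┬───┬───┐     ┃        


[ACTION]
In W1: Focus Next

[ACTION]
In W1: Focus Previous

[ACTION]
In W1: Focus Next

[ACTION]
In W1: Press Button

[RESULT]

                                   
                                   
      ┏━━━━━━━━━━━━━━━━━━━━━━━━━━┓ 
      ┃ DialogModal              ┃ 
      ┠──────────────────────────┨ 
      ┃Data processing validates ┃ 
      ┃The algorithm handles cach┃ 
      ┃Error handling generates d┃ 
      ┃The system analyzes batch ┃ 
      ┃                          ┃ 
      ┃Data processing generates ┃ 
      ┃Data processing manages me┃ 
   ┏━━┃The framework handles netw┃ 
   ┃ C┃Data processing processes ┃ 
   ┠──┃The process generates user┃ 
   ┃  ┗━━━━━━━━━━━━━━━━━━━━━━━━━━┛ 
   ┃┌───┬───┬───┬───┐     ┃        


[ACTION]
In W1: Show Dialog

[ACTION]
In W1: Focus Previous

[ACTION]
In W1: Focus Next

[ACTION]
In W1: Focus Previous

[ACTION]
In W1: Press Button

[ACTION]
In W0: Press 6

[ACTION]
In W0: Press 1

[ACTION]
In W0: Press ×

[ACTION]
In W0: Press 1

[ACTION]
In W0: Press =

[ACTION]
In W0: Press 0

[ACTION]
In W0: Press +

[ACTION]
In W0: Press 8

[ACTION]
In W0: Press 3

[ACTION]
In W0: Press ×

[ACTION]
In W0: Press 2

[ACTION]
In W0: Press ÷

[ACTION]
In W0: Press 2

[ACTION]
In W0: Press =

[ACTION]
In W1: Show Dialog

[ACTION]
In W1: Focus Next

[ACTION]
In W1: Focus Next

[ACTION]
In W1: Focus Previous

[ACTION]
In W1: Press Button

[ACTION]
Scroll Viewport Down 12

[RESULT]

      ┃                          ┃ 
      ┃Data processing generates ┃ 
      ┃Data processing manages me┃ 
   ┏━━┃The framework handles netw┃ 
   ┃ C┃Data processing processes ┃ 
   ┠──┃The process generates user┃ 
   ┃  ┗━━━━━━━━━━━━━━━━━━━━━━━━━━┛ 
   ┃┌───┬───┬───┬───┐     ┃        
   ┃│ 7 │ 8 │ 9 │ ÷ │     ┃        
   ┃├───┼───┼───┼───┤     ┃        
   ┃│ 4 │ 5 │ 6 │ × │     ┃        
   ┃└───┴───┴───┴───┘     ┃        
   ┗━━━━━━━━━━━━━━━━━━━━━━┛        
                                   
                                   
                                   
                                   


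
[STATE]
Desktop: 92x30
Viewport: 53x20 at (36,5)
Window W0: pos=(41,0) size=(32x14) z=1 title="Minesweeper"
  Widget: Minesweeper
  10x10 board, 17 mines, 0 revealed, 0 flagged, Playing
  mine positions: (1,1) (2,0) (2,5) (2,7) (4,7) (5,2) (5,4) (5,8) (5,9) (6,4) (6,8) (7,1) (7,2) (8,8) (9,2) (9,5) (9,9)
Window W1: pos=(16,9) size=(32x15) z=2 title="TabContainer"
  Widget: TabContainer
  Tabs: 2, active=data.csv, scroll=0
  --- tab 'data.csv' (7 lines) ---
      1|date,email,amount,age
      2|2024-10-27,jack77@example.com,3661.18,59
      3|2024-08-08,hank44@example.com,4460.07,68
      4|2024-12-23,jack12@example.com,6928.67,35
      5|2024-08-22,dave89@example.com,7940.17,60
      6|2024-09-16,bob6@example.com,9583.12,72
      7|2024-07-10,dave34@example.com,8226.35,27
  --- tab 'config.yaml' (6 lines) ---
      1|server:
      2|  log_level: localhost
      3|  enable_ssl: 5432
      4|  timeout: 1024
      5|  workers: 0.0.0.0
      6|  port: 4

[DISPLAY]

     ┃■■■■■■■■■■                    ┃                
     ┃■■■■■■■■■■                    ┃                
     ┃■■■■■■■■■■                    ┃                
     ┃■■■■■■■■■■                    ┃                
━━━━━━━━━━━┓■■■■                    ┃                
           ┃■■■■                    ┃                
───────────┨■■■■                    ┃                
yaml       ┃■■■■                    ┃                
───────────┃━━━━━━━━━━━━━━━━━━━━━━━━┛                
ge         ┃                                         
xample.com,┃                                         
xample.com,┃                                         
xample.com,┃                                         
xample.com,┃                                         
mple.com,95┃                                         
xample.com,┃                                         
           ┃                                         
           ┃                                         
━━━━━━━━━━━┛                                         
                                                     


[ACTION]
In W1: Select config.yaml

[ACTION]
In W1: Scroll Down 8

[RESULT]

     ┃■■■■■■■■■■                    ┃                
     ┃■■■■■■■■■■                    ┃                
     ┃■■■■■■■■■■                    ┃                
     ┃■■■■■■■■■■                    ┃                
━━━━━━━━━━━┓■■■■                    ┃                
           ┃■■■■                    ┃                
───────────┨■■■■                    ┃                
yaml]      ┃■■■■                    ┃                
───────────┃━━━━━━━━━━━━━━━━━━━━━━━━┛                
           ┃                                         
           ┃                                         
           ┃                                         
           ┃                                         
           ┃                                         
           ┃                                         
           ┃                                         
           ┃                                         
           ┃                                         
━━━━━━━━━━━┛                                         
                                                     


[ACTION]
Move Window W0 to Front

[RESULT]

     ┃■■■■■■■■■■                    ┃                
     ┃■■■■■■■■■■                    ┃                
     ┃■■■■■■■■■■                    ┃                
     ┃■■■■■■■■■■                    ┃                
━━━━━┃■■■■■■■■■■                    ┃                
     ┃■■■■■■■■■■                    ┃                
─────┃■■■■■■■■■■                    ┃                
yaml]┃■■■■■■■■■■                    ┃                
─────┗━━━━━━━━━━━━━━━━━━━━━━━━━━━━━━┛                
           ┃                                         
           ┃                                         
           ┃                                         
           ┃                                         
           ┃                                         
           ┃                                         
           ┃                                         
           ┃                                         
           ┃                                         
━━━━━━━━━━━┛                                         
                                                     


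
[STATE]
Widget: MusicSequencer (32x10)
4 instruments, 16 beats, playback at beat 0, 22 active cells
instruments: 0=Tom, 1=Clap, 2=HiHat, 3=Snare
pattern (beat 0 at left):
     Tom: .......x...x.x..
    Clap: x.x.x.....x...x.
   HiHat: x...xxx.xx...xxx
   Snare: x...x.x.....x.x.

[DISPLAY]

      ▼123456789012345          
   Tom·······█···█·█··          
  Clap█·█·█·····█···█·          
 HiHat█···███·██···███          
 Snare█···█·█·····█·█·          
                                
                                
                                
                                
                                


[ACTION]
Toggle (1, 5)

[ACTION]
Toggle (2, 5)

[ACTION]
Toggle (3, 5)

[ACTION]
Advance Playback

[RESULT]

      0▼23456789012345          
   Tom·······█···█·█··          
  Clap█·█·██····█···█·          
 HiHat█···█·█·██···███          
 Snare█···███·····█·█·          
                                
                                
                                
                                
                                


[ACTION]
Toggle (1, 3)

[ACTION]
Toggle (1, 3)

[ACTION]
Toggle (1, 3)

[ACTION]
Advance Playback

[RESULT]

      01▼3456789012345          
   Tom·······█···█·█··          
  Clap█·████····█···█·          
 HiHat█···█·█·██···███          
 Snare█···███·····█·█·          
                                
                                
                                
                                
                                


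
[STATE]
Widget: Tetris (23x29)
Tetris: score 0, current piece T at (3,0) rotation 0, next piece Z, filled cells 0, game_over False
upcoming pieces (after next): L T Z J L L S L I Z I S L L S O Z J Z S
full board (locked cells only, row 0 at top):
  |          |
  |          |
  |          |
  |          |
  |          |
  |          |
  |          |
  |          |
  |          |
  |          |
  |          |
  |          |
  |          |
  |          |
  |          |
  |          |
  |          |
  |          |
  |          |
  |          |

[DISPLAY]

    ▒     │Next:       
   ▒▒▒    │▓▓          
          │ ▓▓         
          │            
          │            
          │            
          │Score:      
          │0           
          │            
          │            
          │            
          │            
          │            
          │            
          │            
          │            
          │            
          │            
          │            
          │            
          │            
          │            
          │            
          │            
          │            
          │            
          │            
          │            
          │            


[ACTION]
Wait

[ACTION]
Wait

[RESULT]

          │Next:       
          │▓▓          
    ▒     │ ▓▓         
   ▒▒▒    │            
          │            
          │            
          │Score:      
          │0           
          │            
          │            
          │            
          │            
          │            
          │            
          │            
          │            
          │            
          │            
          │            
          │            
          │            
          │            
          │            
          │            
          │            
          │            
          │            
          │            
          │            


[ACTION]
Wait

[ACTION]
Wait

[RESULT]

          │Next:       
          │▓▓          
          │ ▓▓         
          │            
    ▒     │            
   ▒▒▒    │            
          │Score:      
          │0           
          │            
          │            
          │            
          │            
          │            
          │            
          │            
          │            
          │            
          │            
          │            
          │            
          │            
          │            
          │            
          │            
          │            
          │            
          │            
          │            
          │            


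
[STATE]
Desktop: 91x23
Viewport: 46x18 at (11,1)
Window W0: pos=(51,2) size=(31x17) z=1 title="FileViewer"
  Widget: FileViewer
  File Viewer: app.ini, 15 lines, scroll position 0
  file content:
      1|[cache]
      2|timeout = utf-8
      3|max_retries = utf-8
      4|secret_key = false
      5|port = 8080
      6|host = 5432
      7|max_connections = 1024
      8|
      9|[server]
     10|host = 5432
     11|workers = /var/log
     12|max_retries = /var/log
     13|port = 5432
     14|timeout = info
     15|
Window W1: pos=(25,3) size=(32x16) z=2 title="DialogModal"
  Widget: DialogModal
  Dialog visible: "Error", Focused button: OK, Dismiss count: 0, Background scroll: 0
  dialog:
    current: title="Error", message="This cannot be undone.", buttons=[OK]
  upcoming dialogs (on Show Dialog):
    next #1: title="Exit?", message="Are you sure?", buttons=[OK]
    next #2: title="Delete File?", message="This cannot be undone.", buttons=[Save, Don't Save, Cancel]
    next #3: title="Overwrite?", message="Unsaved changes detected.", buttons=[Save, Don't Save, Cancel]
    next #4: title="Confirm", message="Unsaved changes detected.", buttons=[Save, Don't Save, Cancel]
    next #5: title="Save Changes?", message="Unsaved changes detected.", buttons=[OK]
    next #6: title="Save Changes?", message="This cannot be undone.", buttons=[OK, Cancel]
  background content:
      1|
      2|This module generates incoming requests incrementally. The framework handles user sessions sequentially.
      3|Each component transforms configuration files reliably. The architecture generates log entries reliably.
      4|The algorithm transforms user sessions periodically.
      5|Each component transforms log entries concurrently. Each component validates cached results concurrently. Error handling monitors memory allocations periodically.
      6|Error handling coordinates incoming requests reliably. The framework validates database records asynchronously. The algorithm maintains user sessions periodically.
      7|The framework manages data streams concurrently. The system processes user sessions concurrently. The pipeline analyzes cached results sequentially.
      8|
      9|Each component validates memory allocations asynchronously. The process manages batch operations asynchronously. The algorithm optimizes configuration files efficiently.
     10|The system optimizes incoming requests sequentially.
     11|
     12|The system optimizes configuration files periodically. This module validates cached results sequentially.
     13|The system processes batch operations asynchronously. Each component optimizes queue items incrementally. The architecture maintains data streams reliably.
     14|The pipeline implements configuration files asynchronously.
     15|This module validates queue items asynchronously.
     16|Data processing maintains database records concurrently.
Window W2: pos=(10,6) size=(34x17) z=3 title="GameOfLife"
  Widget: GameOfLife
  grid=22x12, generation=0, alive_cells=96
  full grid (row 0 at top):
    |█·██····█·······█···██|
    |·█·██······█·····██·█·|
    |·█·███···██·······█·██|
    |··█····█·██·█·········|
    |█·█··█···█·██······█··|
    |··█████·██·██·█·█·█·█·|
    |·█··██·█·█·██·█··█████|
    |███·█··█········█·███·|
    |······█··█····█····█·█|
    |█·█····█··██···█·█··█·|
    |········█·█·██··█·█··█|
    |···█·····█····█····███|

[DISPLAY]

                                              
                                        ┏━━━━━
              ┏━━━━━━━━━━━━━━━━━━━━━━━━━━━━━━┓
              ┃ DialogModal                  ┃
              ┠──────────────────────────────┨
━━━━━━━━━━━━━━━━━━━━━━━━━━━━━━━━┓            ┃
 GameOfLife                     ┃tes incoming┃
────────────────────────────────┨nsforms conf┃
Gen: 0                          ┃─────────┐r ┃
█·██····█·······█···██          ┃         │g ┃
·█·██······█·····██·█·          ┃ undone. │nc┃
·█·███···██·······█·██          ┃         │tr┃
··█····█·██·█·········          ┃─────────┘  ┃
█·█··█···█·██······█··          ┃idates memor┃
··█████·██·██·█·█·█·█·          ┃es incoming ┃
·█··██·█·█·██·█··█████          ┃            ┃
███·█··█········█·███·          ┃es configura┃
······█··█····█····█·█          ┃━━━━━━━━━━━━┛


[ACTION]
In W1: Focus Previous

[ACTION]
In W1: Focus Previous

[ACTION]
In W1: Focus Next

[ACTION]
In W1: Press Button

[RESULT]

                                              
                                        ┏━━━━━
              ┏━━━━━━━━━━━━━━━━━━━━━━━━━━━━━━┓
              ┃ DialogModal                  ┃
              ┠──────────────────────────────┨
━━━━━━━━━━━━━━━━━━━━━━━━━━━━━━━━┓            ┃
 GameOfLife                     ┃tes incoming┃
────────────────────────────────┨nsforms conf┃
Gen: 0                          ┃sforms user ┃
█·██····█·······█···██          ┃nsforms log ┃
·█·██······█·····██·█·          ┃rdinates inc┃
·█·███···██·······█·██          ┃ges data str┃
··█····█·██·█·········          ┃            ┃
█·█··█···█·██······█··          ┃idates memor┃
··█████·██·██·█·█·█·█·          ┃es incoming ┃
·█··██·█·█·██·█··█████          ┃            ┃
███·█··█········█·███·          ┃es configura┃
······█··█····█····█·█          ┃━━━━━━━━━━━━┛


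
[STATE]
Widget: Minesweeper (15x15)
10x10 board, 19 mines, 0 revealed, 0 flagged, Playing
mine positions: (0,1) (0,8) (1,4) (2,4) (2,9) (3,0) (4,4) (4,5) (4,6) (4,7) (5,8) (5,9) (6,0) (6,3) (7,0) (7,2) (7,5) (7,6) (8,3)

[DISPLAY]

■■■■■■■■■■     
■■■■■■■■■■     
■■■■■■■■■■     
■■■■■■■■■■     
■■■■■■■■■■     
■■■■■■■■■■     
■■■■■■■■■■     
■■■■■■■■■■     
■■■■■■■■■■     
■■■■■■■■■■     
               
               
               
               
               


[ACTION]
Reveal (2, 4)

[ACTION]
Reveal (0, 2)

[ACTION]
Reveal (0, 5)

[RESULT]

■✹■■■■■■✹■     
■■■■✹■■■■■     
■■■■✹■■■■✹     
✹■■■■■■■■■     
■■■■✹✹✹✹■■     
■■■■■■■■✹✹     
✹■■✹■■■■■■     
✹■✹■■✹✹■■■     
■■■✹■■■■■■     
■■■■■■■■■■     
               
               
               
               
               


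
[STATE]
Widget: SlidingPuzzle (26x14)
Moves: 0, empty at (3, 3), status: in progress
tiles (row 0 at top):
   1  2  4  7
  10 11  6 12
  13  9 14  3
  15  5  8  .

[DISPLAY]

┌────┬────┬────┬────┐     
│  1 │  2 │  4 │  7 │     
├────┼────┼────┼────┤     
│ 10 │ 11 │  6 │ 12 │     
├────┼────┼────┼────┤     
│ 13 │  9 │ 14 │  3 │     
├────┼────┼────┼────┤     
│ 15 │  5 │  8 │    │     
└────┴────┴────┴────┘     
Moves: 0                  
                          
                          
                          
                          


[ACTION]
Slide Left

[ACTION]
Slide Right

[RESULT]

┌────┬────┬────┬────┐     
│  1 │  2 │  4 │  7 │     
├────┼────┼────┼────┤     
│ 10 │ 11 │  6 │ 12 │     
├────┼────┼────┼────┤     
│ 13 │  9 │ 14 │  3 │     
├────┼────┼────┼────┤     
│ 15 │  5 │    │  8 │     
└────┴────┴────┴────┘     
Moves: 1                  
                          
                          
                          
                          


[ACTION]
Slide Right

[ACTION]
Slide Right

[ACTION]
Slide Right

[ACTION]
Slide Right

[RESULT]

┌────┬────┬────┬────┐     
│  1 │  2 │  4 │  7 │     
├────┼────┼────┼────┤     
│ 10 │ 11 │  6 │ 12 │     
├────┼────┼────┼────┤     
│ 13 │  9 │ 14 │  3 │     
├────┼────┼────┼────┤     
│    │ 15 │  5 │  8 │     
└────┴────┴────┴────┘     
Moves: 3                  
                          
                          
                          
                          


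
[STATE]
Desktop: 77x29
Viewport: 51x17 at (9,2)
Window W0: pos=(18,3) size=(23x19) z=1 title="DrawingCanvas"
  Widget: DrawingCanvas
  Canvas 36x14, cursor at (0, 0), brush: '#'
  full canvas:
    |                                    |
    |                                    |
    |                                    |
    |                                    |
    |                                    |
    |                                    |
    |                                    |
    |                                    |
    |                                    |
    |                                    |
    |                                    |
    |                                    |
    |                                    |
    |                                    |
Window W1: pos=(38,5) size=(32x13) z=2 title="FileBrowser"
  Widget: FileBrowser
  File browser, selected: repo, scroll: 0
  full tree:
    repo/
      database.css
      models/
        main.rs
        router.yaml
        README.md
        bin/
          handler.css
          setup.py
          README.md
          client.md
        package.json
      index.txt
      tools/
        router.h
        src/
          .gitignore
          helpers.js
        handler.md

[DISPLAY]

                                                   
         ┏━━━━━━━━━━━━━━━━━━━━━┓                   
         ┃ DrawingCanvas       ┃                   
         ┠───────────────────┏━━━━━━━━━━━━━━━━━━━━━
         ┃+                  ┃ FileBrowser         
         ┃                   ┠─────────────────────
         ┃                   ┃> [-] repo/          
         ┃                   ┃    database.css     
         ┃                   ┃    [+] models/      
         ┃                   ┃    index.txt        
         ┃                   ┃    [+] tools/       
         ┃                   ┃                     
         ┃                   ┃                     
         ┃                   ┃                     
         ┃                   ┃                     
         ┃                   ┗━━━━━━━━━━━━━━━━━━━━━
         ┃                     ┃                   


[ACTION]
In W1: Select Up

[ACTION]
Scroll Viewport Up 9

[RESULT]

                                                   
                                                   
                                                   
         ┏━━━━━━━━━━━━━━━━━━━━━┓                   
         ┃ DrawingCanvas       ┃                   
         ┠───────────────────┏━━━━━━━━━━━━━━━━━━━━━
         ┃+                  ┃ FileBrowser         
         ┃                   ┠─────────────────────
         ┃                   ┃> [-] repo/          
         ┃                   ┃    database.css     
         ┃                   ┃    [+] models/      
         ┃                   ┃    index.txt        
         ┃                   ┃    [+] tools/       
         ┃                   ┃                     
         ┃                   ┃                     
         ┃                   ┃                     
         ┃                   ┃                     


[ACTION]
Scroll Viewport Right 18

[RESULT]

                                                   
                                                   
                                                   
━━━━━━━━━━━━━━┓                                    
gCanvas       ┃                                    
────────────┏━━━━━━━━━━━━━━━━━━━━━━━━━━━━━━┓       
            ┃ FileBrowser                  ┃       
            ┠──────────────────────────────┨       
            ┃> [-] repo/                   ┃       
            ┃    database.css              ┃       
            ┃    [+] models/               ┃       
            ┃    index.txt                 ┃       
            ┃    [+] tools/                ┃       
            ┃                              ┃       
            ┃                              ┃       
            ┃                              ┃       
            ┃                              ┃       


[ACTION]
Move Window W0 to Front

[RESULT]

                                                   
                                                   
                                                   
━━━━━━━━━━━━━━┓                                    
gCanvas       ┃                                    
──────────────┨━━━━━━━━━━━━━━━━━━━━━━━━━━━━┓       
              ┃ileBrowser                  ┃       
              ┃────────────────────────────┨       
              ┃[-] repo/                   ┃       
              ┃  database.css              ┃       
              ┃  [+] models/               ┃       
              ┃  index.txt                 ┃       
              ┃  [+] tools/                ┃       
              ┃                            ┃       
              ┃                            ┃       
              ┃                            ┃       
              ┃                            ┃       


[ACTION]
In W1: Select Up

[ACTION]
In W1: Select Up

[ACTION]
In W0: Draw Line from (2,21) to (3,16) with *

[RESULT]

                                                   
                                                   
                                                   
━━━━━━━━━━━━━━┓                                    
gCanvas       ┃                                    
──────────────┨━━━━━━━━━━━━━━━━━━━━━━━━━━━━┓       
              ┃ileBrowser                  ┃       
              ┃────────────────────────────┨       
            **┃[-] repo/                   ┃       
         ***  ┃  database.css              ┃       
              ┃  [+] models/               ┃       
              ┃  index.txt                 ┃       
              ┃  [+] tools/                ┃       
              ┃                            ┃       
              ┃                            ┃       
              ┃                            ┃       
              ┃                            ┃       
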